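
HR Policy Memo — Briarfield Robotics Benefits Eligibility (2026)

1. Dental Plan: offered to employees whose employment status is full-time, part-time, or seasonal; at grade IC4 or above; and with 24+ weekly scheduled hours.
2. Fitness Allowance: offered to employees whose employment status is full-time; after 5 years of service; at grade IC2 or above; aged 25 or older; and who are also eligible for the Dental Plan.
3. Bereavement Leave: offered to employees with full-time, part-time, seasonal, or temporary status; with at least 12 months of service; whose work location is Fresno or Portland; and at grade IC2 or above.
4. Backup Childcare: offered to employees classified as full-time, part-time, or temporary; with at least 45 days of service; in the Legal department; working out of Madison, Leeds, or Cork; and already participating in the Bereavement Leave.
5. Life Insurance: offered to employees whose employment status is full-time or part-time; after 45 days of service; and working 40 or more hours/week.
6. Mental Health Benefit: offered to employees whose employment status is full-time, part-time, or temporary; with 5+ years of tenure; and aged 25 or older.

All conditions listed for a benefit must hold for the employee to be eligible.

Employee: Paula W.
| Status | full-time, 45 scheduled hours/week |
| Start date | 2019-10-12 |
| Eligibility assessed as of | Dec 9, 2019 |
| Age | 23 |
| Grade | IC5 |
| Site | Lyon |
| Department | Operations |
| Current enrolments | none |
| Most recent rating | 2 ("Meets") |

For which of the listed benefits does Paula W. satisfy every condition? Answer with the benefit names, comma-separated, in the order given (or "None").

Dental Plan, Life Insurance

Service from 2019-10-12 to Dec 9, 2019: 58 days.
Dental Plan — status full-time ✓; grade IC5 ≥ IC4 ✓; 45 hrs/wk ≥ 24 ✓ → eligible.
Fitness Allowance — status full-time ✓; service 58 days < 5 years (≈1825 days) ✗ → not eligible.
Bereavement Leave — status full-time ✓; service 58 days < 12 months (≈360 days) ✗ → not eligible.
Backup Childcare — status full-time ✓; service 58 days ≥ 45 days ✓; dept Operations ✗ → not eligible.
Life Insurance — status full-time ✓; service 58 days ≥ 45 days ✓; 45 hrs/wk ≥ 40 ✓ → eligible.
Mental Health Benefit — status full-time ✓; service 58 days < 5 years (≈1825 days) ✗ → not eligible.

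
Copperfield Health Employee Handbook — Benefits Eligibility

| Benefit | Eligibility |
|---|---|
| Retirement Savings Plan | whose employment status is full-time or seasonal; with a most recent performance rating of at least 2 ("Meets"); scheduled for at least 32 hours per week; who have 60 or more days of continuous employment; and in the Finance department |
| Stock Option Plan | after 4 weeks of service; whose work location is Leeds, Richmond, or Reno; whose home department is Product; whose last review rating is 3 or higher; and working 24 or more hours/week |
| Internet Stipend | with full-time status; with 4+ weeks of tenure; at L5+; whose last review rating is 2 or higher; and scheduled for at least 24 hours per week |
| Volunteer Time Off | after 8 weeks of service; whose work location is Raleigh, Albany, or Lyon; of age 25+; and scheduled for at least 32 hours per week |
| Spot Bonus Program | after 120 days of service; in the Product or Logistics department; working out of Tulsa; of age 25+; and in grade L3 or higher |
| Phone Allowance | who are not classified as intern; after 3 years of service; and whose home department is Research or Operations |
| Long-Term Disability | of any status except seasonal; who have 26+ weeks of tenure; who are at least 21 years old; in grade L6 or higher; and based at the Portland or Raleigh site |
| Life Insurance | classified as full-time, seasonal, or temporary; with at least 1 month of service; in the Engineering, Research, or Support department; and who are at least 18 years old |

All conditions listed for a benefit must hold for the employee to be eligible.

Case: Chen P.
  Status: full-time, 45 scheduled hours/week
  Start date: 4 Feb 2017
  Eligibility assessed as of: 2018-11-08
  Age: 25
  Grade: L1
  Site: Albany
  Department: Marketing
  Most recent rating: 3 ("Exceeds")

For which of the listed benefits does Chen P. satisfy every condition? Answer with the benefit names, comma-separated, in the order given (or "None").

Volunteer Time Off

Service from 4 Feb 2017 to 2018-11-08: 642 days.
Retirement Savings Plan — status full-time ✓; rating 3 ≥ 2 ✓; 45 hrs/wk ≥ 32 ✓; service 642 days ≥ 60 days ✓; dept Marketing ✗ → not eligible.
Stock Option Plan — service 642 days ≥ 4 weeks (≈28 days) ✓; site Albany ✗ (not Leeds, Richmond, or Reno) → not eligible.
Internet Stipend — status full-time ✓; service 642 days ≥ 4 weeks (≈28 days) ✓; grade L1 < L5 ✗ → not eligible.
Volunteer Time Off — service 642 days ≥ 8 weeks (≈56 days) ✓; site Albany ✓; age 25 ≥ 25 ✓; 45 hrs/wk ≥ 32 ✓ → eligible.
Spot Bonus Program — service 642 days ≥ 120 days ✓; dept Marketing ✗ → not eligible.
Phone Allowance — status full-time ✓ (not excluded); service 642 days < 3 years (≈1095 days) ✗ → not eligible.
Long-Term Disability — status full-time ✓ (not excluded); service 642 days ≥ 26 weeks (≈182 days) ✓; age 25 ≥ 21 ✓; grade L1 < L6 ✗ → not eligible.
Life Insurance — status full-time ✓; service 642 days ≥ 1 month (≈30 days) ✓; dept Marketing ✗ → not eligible.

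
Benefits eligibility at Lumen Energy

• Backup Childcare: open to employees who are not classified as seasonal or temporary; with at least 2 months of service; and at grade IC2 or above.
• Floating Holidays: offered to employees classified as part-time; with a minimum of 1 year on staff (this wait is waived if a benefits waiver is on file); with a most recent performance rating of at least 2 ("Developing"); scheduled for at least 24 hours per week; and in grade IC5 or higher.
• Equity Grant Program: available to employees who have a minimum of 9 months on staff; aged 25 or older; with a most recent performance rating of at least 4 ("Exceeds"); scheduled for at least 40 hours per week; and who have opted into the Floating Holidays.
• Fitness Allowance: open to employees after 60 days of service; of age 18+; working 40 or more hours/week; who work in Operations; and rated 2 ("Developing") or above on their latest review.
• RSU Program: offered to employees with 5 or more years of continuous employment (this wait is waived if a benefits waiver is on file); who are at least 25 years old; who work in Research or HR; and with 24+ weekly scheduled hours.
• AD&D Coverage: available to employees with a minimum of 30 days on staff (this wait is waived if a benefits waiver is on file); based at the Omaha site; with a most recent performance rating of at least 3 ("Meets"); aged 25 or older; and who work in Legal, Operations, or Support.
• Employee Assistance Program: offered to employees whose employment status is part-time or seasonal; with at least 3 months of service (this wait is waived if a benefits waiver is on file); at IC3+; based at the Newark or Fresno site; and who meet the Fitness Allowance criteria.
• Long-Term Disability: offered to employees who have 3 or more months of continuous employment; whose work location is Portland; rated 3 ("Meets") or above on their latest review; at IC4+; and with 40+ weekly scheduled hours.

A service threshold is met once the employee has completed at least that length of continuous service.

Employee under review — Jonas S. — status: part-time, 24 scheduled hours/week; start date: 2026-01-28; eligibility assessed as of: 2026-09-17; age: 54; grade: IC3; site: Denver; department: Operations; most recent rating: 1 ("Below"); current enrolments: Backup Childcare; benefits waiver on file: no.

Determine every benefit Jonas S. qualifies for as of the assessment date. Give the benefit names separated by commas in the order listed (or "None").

Backup Childcare

Service from 2026-01-28 to 2026-09-17: 232 days.
Backup Childcare — status part-time ✓ (not excluded); service 232 days ≥ 2 months (≈60 days) ✓; grade IC3 ≥ IC2 ✓ → eligible.
Floating Holidays — status part-time ✓; no waiver, service 232 days < 1 year (≈365 days) ✗ → not eligible.
Equity Grant Program — service 232 days < 9 months (≈270 days) ✗ → not eligible.
Fitness Allowance — service 232 days ≥ 60 days ✓; age 54 ≥ 18 ✓; 24 hrs/wk < 40 ✗ → not eligible.
RSU Program — no waiver, service 232 days < 5 years (≈1825 days) ✗ → not eligible.
AD&D Coverage — no waiver, service 232 days ≥ 30 days ✓; site Denver ✗ (not Omaha) → not eligible.
Employee Assistance Program — status part-time ✓; no waiver, service 232 days ≥ 3 months (≈90 days) ✓; grade IC3 ≥ IC3 ✓; site Denver ✗ (not Newark or Fresno) → not eligible.
Long-Term Disability — service 232 days ≥ 3 months (≈90 days) ✓; site Denver ✗ (not Portland) → not eligible.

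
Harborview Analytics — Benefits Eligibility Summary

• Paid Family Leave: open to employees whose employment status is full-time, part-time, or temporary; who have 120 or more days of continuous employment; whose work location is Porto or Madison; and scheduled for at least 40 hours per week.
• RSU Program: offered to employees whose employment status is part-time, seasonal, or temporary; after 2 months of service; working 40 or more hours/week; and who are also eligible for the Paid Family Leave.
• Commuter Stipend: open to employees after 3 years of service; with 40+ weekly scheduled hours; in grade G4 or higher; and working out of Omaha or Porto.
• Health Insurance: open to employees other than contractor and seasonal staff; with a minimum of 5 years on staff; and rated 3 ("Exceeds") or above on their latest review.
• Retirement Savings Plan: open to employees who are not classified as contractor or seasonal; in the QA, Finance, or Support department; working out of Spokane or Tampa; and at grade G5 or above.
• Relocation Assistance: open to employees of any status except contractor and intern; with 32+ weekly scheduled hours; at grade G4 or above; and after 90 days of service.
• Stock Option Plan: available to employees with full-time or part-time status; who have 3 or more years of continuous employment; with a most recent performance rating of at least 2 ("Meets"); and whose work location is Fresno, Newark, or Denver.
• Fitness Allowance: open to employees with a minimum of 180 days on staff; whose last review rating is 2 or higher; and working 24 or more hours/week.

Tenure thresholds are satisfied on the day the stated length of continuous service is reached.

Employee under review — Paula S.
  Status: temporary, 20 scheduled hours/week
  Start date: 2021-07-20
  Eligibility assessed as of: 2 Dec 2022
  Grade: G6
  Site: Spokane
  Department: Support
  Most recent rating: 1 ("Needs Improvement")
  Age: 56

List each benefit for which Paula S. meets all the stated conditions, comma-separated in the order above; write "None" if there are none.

Retirement Savings Plan

Service from 2021-07-20 to 2 Dec 2022: 500 days.
Paid Family Leave — status temporary ✓; service 500 days ≥ 120 days ✓; site Spokane ✗ (not Porto or Madison) → not eligible.
RSU Program — status temporary ✓; service 500 days ≥ 2 months (≈60 days) ✓; 20 hrs/wk < 40 ✗ → not eligible.
Commuter Stipend — service 500 days < 3 years (≈1095 days) ✗ → not eligible.
Health Insurance — status temporary ✓ (not excluded); service 500 days < 5 years (≈1825 days) ✗ → not eligible.
Retirement Savings Plan — status temporary ✓ (not excluded); dept Support ✓; site Spokane ✓; grade G6 ≥ G5 ✓ → eligible.
Relocation Assistance — status temporary ✓ (not excluded); 20 hrs/wk < 32 ✗ → not eligible.
Stock Option Plan — status temporary ✗ (requires full-time or part-time) → not eligible.
Fitness Allowance — service 500 days ≥ 180 days ✓; rating 1 < 2 ✗ → not eligible.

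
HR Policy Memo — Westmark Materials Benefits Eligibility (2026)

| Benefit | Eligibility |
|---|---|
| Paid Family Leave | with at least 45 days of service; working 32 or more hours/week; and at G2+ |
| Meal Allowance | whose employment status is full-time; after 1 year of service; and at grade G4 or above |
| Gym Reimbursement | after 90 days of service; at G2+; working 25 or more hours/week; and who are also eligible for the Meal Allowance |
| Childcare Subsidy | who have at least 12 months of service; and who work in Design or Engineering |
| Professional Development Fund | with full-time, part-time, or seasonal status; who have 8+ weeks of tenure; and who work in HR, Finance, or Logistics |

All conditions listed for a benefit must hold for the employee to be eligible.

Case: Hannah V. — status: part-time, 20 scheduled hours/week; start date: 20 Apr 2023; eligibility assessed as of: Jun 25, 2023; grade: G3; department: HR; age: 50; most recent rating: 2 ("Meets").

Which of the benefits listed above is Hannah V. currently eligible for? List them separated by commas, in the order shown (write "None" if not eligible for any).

Professional Development Fund

Service from 20 Apr 2023 to Jun 25, 2023: 66 days.
Paid Family Leave — service 66 days ≥ 45 days ✓; 20 hrs/wk < 32 ✗ → not eligible.
Meal Allowance — status part-time ✗ (requires full-time) → not eligible.
Gym Reimbursement — service 66 days < 90 days ✗ → not eligible.
Childcare Subsidy — service 66 days < 12 months (≈360 days) ✗ → not eligible.
Professional Development Fund — status part-time ✓; service 66 days ≥ 8 weeks (≈56 days) ✓; dept HR ✓ → eligible.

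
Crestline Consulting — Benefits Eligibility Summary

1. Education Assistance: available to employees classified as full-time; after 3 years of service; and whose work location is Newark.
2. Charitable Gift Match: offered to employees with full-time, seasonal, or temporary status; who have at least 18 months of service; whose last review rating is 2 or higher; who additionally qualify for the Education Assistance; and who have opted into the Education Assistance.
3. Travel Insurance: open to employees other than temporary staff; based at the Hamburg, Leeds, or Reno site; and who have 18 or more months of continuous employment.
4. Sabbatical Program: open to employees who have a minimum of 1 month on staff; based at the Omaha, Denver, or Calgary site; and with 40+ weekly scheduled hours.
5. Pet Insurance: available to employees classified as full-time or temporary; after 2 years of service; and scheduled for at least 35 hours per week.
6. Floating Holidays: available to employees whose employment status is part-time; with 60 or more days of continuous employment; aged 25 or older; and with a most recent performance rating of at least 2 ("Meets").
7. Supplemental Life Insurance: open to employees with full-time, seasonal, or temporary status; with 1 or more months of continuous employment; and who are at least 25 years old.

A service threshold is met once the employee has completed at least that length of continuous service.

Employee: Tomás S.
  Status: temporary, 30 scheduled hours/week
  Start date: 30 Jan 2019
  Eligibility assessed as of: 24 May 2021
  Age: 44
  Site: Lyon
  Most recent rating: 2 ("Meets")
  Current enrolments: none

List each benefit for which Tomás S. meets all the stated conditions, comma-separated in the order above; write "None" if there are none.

Service from 30 Jan 2019 to 24 May 2021: 845 days.
Education Assistance — status temporary ✗ (requires full-time) → not eligible.
Charitable Gift Match — status temporary ✓; service 845 days ≥ 18 months (≈540 days) ✓; rating 2 ≥ 2 ✓; not eligible for Education Assistance ✗ → not eligible.
Travel Insurance — status temporary ✗ (excluded) → not eligible.
Sabbatical Program — service 845 days ≥ 1 month (≈30 days) ✓; site Lyon ✗ (not Omaha, Denver, or Calgary) → not eligible.
Pet Insurance — status temporary ✓; service 845 days ≥ 2 years (≈730 days) ✓; 30 hrs/wk < 35 ✗ → not eligible.
Floating Holidays — status temporary ✗ (requires part-time) → not eligible.
Supplemental Life Insurance — status temporary ✓; service 845 days ≥ 1 month (≈30 days) ✓; age 44 ≥ 25 ✓ → eligible.

Supplemental Life Insurance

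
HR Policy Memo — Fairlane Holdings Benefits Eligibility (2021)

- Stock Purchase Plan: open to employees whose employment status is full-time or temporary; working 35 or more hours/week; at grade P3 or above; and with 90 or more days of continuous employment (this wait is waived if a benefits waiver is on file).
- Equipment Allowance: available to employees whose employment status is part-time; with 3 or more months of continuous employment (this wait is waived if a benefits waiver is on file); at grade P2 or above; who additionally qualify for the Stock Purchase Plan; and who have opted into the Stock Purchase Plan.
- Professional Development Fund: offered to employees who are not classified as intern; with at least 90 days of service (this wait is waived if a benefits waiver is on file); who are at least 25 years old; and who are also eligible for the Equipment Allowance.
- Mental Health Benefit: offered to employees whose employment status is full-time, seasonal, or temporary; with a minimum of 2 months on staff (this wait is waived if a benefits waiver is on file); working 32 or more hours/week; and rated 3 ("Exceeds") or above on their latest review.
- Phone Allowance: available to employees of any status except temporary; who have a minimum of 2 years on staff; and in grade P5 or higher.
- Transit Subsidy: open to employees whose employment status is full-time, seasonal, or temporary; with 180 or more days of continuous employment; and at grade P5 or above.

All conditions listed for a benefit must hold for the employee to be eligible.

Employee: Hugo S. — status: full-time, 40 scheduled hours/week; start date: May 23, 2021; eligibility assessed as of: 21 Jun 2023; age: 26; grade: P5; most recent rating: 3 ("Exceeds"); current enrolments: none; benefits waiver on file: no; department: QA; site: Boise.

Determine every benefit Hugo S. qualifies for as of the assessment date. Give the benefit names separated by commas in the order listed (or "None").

Stock Purchase Plan, Mental Health Benefit, Phone Allowance, Transit Subsidy

Service from May 23, 2021 to 21 Jun 2023: 759 days.
Stock Purchase Plan — status full-time ✓; 40 hrs/wk ≥ 35 ✓; grade P5 ≥ P3 ✓; no waiver, service 759 days ≥ 90 days ✓ → eligible.
Equipment Allowance — status full-time ✗ (requires part-time) → not eligible.
Professional Development Fund — status full-time ✓ (not excluded); no waiver, service 759 days ≥ 90 days ✓; age 26 ≥ 25 ✓; not eligible for Equipment Allowance ✗ → not eligible.
Mental Health Benefit — status full-time ✓; no waiver, service 759 days ≥ 2 months (≈60 days) ✓; 40 hrs/wk ≥ 32 ✓; rating 3 ≥ 3 ✓ → eligible.
Phone Allowance — status full-time ✓ (not excluded); service 759 days ≥ 2 years (≈730 days) ✓; grade P5 ≥ P5 ✓ → eligible.
Transit Subsidy — status full-time ✓; service 759 days ≥ 180 days ✓; grade P5 ≥ P5 ✓ → eligible.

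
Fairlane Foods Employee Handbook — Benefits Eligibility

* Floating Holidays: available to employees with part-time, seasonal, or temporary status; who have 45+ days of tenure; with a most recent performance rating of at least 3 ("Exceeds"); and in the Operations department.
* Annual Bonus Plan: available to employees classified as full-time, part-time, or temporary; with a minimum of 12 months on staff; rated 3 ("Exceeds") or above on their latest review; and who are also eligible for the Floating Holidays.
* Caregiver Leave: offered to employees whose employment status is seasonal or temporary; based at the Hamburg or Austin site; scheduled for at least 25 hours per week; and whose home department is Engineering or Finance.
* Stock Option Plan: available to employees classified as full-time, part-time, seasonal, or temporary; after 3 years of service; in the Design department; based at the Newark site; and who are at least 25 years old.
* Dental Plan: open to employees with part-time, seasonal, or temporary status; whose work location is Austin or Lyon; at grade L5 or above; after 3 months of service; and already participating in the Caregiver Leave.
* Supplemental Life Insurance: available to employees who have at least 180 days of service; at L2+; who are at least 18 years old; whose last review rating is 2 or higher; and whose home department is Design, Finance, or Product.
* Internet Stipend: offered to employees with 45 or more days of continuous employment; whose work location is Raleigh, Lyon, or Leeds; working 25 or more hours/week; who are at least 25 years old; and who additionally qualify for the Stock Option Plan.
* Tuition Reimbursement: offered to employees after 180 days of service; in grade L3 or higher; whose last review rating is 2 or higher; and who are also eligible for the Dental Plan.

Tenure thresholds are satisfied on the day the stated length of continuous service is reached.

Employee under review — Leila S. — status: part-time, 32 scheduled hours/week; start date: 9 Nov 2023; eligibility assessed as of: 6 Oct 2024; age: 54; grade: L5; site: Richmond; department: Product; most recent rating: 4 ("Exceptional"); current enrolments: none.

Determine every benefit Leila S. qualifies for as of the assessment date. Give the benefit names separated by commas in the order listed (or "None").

Supplemental Life Insurance

Service from 9 Nov 2023 to 6 Oct 2024: 332 days.
Floating Holidays — status part-time ✓; service 332 days ≥ 45 days ✓; rating 4 ≥ 3 ✓; dept Product ✗ → not eligible.
Annual Bonus Plan — status part-time ✓; service 332 days < 12 months (≈360 days) ✗ → not eligible.
Caregiver Leave — status part-time ✗ (requires seasonal or temporary) → not eligible.
Stock Option Plan — status part-time ✓; service 332 days < 3 years (≈1095 days) ✗ → not eligible.
Dental Plan — status part-time ✓; site Richmond ✗ (not Austin or Lyon) → not eligible.
Supplemental Life Insurance — service 332 days ≥ 180 days ✓; grade L5 ≥ L2 ✓; age 54 ≥ 18 ✓; rating 4 ≥ 2 ✓; dept Product ✓ → eligible.
Internet Stipend — service 332 days ≥ 45 days ✓; site Richmond ✗ (not Raleigh, Lyon, or Leeds) → not eligible.
Tuition Reimbursement — service 332 days ≥ 180 days ✓; grade L5 ≥ L3 ✓; rating 4 ≥ 2 ✓; not eligible for Dental Plan ✗ → not eligible.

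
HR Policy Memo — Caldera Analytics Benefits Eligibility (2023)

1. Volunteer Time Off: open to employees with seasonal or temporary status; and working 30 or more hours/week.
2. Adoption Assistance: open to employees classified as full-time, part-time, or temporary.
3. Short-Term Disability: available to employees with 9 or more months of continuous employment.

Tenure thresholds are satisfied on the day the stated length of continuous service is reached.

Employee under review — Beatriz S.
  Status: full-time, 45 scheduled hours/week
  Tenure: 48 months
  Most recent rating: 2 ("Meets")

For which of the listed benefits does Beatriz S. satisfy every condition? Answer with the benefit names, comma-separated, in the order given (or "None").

Volunteer Time Off — status full-time ✗ (requires seasonal or temporary) → not eligible.
Adoption Assistance — status full-time ✓ → eligible.
Short-Term Disability — service 48 months ≥ 9 months ✓ → eligible.

Adoption Assistance, Short-Term Disability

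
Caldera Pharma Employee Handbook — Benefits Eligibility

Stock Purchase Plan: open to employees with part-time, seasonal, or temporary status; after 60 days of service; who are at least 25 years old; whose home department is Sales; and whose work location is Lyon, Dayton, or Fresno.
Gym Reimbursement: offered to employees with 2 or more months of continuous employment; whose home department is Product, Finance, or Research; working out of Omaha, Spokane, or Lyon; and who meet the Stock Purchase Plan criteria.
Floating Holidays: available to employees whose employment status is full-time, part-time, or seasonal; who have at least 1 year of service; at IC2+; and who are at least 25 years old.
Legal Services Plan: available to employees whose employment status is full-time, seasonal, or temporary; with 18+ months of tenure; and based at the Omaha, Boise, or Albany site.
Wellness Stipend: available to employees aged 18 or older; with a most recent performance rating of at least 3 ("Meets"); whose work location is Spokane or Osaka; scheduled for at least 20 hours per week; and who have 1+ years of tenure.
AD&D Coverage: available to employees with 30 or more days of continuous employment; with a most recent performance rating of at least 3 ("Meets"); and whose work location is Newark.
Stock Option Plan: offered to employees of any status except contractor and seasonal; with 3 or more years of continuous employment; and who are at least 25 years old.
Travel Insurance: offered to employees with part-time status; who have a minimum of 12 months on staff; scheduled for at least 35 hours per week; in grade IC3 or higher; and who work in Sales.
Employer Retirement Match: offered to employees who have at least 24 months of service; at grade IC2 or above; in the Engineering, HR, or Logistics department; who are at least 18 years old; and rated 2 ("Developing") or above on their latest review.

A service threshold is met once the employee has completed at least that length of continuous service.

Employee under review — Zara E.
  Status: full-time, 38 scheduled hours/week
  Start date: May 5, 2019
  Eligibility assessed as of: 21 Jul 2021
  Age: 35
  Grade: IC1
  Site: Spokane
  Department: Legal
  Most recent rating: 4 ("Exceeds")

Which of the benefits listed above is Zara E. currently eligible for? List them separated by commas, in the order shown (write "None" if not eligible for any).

Wellness Stipend

Service from May 5, 2019 to 21 Jul 2021: 808 days.
Stock Purchase Plan — status full-time ✗ (requires part-time, seasonal, or temporary) → not eligible.
Gym Reimbursement — service 808 days ≥ 2 months (≈60 days) ✓; dept Legal ✗ → not eligible.
Floating Holidays — status full-time ✓; service 808 days ≥ 1 year (≈365 days) ✓; grade IC1 < IC2 ✗ → not eligible.
Legal Services Plan — status full-time ✓; service 808 days ≥ 18 months (≈540 days) ✓; site Spokane ✗ (not Omaha, Boise, or Albany) → not eligible.
Wellness Stipend — age 35 ≥ 18 ✓; rating 4 ≥ 3 ✓; site Spokane ✓; 38 hrs/wk ≥ 20 ✓; service 808 days ≥ 1 year (≈365 days) ✓ → eligible.
AD&D Coverage — service 808 days ≥ 30 days ✓; rating 4 ≥ 3 ✓; site Spokane ✗ (not Newark) → not eligible.
Stock Option Plan — status full-time ✓ (not excluded); service 808 days < 3 years (≈1095 days) ✗ → not eligible.
Travel Insurance — status full-time ✗ (requires part-time) → not eligible.
Employer Retirement Match — service 808 days ≥ 24 months (≈720 days) ✓; grade IC1 < IC2 ✗ → not eligible.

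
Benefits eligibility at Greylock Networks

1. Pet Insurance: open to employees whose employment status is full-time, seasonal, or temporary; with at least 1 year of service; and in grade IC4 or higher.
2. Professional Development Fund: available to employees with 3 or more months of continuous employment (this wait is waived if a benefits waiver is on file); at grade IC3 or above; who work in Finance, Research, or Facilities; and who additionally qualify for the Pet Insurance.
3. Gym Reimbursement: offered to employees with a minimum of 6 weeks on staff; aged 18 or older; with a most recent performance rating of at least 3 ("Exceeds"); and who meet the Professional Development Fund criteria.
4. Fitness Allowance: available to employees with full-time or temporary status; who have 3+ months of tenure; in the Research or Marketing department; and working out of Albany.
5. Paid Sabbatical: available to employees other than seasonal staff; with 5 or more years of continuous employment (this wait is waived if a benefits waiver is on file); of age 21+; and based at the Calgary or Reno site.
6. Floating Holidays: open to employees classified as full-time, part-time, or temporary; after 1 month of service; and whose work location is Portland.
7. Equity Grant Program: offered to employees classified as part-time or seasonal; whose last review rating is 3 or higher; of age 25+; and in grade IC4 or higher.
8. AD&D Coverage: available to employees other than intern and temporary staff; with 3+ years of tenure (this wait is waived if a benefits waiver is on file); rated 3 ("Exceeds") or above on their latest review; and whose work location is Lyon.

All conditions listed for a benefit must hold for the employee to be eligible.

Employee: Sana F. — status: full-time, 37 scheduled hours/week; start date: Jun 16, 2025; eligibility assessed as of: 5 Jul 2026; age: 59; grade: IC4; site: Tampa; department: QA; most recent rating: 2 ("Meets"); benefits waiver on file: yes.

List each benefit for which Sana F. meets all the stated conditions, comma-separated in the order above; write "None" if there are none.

Pet Insurance

Service from Jun 16, 2025 to 5 Jul 2026: 384 days.
Pet Insurance — status full-time ✓; service 384 days ≥ 1 year (≈365 days) ✓; grade IC4 ≥ IC4 ✓ → eligible.
Professional Development Fund — benefits waiver on file ✓; grade IC4 ≥ IC3 ✓; dept QA ✗ → not eligible.
Gym Reimbursement — service 384 days ≥ 6 weeks (≈42 days) ✓; age 59 ≥ 18 ✓; rating 2 < 3 ✗ → not eligible.
Fitness Allowance — status full-time ✓; service 384 days ≥ 3 months (≈90 days) ✓; dept QA ✗ → not eligible.
Paid Sabbatical — status full-time ✓ (not excluded); benefits waiver on file ✓; age 59 ≥ 21 ✓; site Tampa ✗ (not Calgary or Reno) → not eligible.
Floating Holidays — status full-time ✓; service 384 days ≥ 1 month (≈30 days) ✓; site Tampa ✗ (not Portland) → not eligible.
Equity Grant Program — status full-time ✗ (requires part-time or seasonal) → not eligible.
AD&D Coverage — status full-time ✓ (not excluded); benefits waiver on file ✓; rating 2 < 3 ✗ → not eligible.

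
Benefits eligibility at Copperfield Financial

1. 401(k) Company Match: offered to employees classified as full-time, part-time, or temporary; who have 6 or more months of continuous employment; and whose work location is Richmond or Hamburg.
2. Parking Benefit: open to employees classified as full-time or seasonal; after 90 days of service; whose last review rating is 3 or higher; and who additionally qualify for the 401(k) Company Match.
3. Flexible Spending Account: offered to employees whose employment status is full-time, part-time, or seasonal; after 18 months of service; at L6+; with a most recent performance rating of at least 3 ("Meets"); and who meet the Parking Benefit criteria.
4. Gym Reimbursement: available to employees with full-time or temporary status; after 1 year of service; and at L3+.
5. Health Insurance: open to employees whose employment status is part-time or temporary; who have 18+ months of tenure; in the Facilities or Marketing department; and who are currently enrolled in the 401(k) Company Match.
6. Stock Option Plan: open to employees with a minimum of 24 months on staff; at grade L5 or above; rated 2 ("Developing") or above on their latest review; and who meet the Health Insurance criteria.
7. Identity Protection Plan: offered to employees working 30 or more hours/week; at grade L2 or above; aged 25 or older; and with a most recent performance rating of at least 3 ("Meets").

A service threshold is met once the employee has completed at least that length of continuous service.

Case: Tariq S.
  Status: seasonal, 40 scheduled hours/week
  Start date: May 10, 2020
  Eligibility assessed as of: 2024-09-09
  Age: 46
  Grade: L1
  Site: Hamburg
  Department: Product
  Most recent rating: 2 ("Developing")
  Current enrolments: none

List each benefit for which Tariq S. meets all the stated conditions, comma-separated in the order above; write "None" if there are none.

Service from May 10, 2020 to 2024-09-09: 1583 days.
401(k) Company Match — status seasonal ✗ (requires full-time, part-time, or temporary) → not eligible.
Parking Benefit — status seasonal ✓; service 1583 days ≥ 90 days ✓; rating 2 < 3 ✗ → not eligible.
Flexible Spending Account — status seasonal ✓; service 1583 days ≥ 18 months (≈540 days) ✓; grade L1 < L6 ✗ → not eligible.
Gym Reimbursement — status seasonal ✗ (requires full-time or temporary) → not eligible.
Health Insurance — status seasonal ✗ (requires part-time or temporary) → not eligible.
Stock Option Plan — service 1583 days ≥ 24 months (≈720 days) ✓; grade L1 < L5 ✗ → not eligible.
Identity Protection Plan — 40 hrs/wk ≥ 30 ✓; grade L1 < L2 ✗ → not eligible.

None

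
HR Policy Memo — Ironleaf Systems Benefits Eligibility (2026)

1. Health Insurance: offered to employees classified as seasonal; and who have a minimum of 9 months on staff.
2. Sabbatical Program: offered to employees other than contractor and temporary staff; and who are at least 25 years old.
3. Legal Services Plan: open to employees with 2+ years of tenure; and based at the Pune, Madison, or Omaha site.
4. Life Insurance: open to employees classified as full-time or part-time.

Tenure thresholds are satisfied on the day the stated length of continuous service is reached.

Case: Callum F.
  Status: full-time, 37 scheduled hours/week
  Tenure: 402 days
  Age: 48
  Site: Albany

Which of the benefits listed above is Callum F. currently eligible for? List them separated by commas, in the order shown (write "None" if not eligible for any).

Sabbatical Program, Life Insurance

Health Insurance — status full-time ✗ (requires seasonal) → not eligible.
Sabbatical Program — status full-time ✓ (not excluded); age 48 ≥ 25 ✓ → eligible.
Legal Services Plan — service 402 days < 2 years (≈730 days) ✗ → not eligible.
Life Insurance — status full-time ✓ → eligible.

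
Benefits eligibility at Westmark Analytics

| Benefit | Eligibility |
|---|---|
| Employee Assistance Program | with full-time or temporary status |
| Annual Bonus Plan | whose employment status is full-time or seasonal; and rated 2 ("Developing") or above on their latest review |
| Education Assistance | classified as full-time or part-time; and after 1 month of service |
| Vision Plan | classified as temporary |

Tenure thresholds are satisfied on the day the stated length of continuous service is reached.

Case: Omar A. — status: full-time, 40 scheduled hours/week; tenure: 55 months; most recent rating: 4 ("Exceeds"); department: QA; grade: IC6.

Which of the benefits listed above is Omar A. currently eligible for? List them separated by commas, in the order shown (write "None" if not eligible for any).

Employee Assistance Program, Annual Bonus Plan, Education Assistance

Employee Assistance Program — status full-time ✓ → eligible.
Annual Bonus Plan — status full-time ✓; rating 4 ≥ 2 ✓ → eligible.
Education Assistance — status full-time ✓; service 55 months ≥ 1 month ✓ → eligible.
Vision Plan — status full-time ✗ (requires temporary) → not eligible.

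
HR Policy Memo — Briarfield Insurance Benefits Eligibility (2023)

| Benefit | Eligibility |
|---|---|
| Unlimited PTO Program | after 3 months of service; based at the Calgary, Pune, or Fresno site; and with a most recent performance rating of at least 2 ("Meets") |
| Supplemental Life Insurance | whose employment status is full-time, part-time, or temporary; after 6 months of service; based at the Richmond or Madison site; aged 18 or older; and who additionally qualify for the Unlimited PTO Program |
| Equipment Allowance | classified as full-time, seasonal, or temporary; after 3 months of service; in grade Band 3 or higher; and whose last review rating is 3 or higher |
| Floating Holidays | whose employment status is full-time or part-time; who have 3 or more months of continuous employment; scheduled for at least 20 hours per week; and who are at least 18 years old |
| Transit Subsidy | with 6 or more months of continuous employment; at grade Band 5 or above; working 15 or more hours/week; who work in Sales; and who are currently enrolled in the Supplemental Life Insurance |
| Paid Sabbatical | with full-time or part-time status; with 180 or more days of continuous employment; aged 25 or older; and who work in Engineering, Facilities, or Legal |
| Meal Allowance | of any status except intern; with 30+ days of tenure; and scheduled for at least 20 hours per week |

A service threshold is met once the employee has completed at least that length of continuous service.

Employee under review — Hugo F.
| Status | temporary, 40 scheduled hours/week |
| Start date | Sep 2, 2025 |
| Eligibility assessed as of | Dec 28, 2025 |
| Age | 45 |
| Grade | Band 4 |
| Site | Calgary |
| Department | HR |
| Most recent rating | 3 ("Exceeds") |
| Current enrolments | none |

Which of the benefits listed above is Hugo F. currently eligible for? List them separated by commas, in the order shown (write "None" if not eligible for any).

Service from Sep 2, 2025 to Dec 28, 2025: 117 days.
Unlimited PTO Program — service 117 days ≥ 3 months (≈90 days) ✓; site Calgary ✓; rating 3 ≥ 2 ✓ → eligible.
Supplemental Life Insurance — status temporary ✓; service 117 days < 6 months (≈180 days) ✗ → not eligible.
Equipment Allowance — status temporary ✓; service 117 days ≥ 3 months (≈90 days) ✓; grade Band 4 ≥ Band 3 ✓; rating 3 ≥ 3 ✓ → eligible.
Floating Holidays — status temporary ✗ (requires full-time or part-time) → not eligible.
Transit Subsidy — service 117 days < 6 months (≈180 days) ✗ → not eligible.
Paid Sabbatical — status temporary ✗ (requires full-time or part-time) → not eligible.
Meal Allowance — status temporary ✓ (not excluded); service 117 days ≥ 30 days ✓; 40 hrs/wk ≥ 20 ✓ → eligible.

Unlimited PTO Program, Equipment Allowance, Meal Allowance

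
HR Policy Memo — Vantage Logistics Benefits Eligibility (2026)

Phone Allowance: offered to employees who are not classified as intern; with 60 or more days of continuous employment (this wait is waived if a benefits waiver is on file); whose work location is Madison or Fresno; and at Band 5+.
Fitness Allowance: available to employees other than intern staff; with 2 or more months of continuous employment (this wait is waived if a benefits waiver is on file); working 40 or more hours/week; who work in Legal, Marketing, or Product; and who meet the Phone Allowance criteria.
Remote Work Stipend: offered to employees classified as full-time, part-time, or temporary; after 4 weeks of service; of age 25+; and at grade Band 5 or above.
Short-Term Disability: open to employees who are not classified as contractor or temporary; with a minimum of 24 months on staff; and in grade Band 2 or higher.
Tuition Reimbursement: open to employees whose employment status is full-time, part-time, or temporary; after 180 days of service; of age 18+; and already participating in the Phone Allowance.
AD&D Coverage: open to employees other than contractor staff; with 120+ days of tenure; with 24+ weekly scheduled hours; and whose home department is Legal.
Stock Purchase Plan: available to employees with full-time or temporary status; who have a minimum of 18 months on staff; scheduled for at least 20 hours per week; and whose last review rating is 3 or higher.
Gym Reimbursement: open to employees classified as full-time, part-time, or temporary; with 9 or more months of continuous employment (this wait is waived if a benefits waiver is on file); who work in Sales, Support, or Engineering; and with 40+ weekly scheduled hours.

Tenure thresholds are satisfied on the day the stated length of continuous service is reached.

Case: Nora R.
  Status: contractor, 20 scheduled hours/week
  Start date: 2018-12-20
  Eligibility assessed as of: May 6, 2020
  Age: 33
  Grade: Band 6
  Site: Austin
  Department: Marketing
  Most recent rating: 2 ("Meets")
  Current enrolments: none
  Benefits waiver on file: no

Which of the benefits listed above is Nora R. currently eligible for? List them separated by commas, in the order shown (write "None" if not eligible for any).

Service from 2018-12-20 to May 6, 2020: 503 days.
Phone Allowance — status contractor ✓ (not excluded); no waiver, service 503 days ≥ 60 days ✓; site Austin ✗ (not Madison or Fresno) → not eligible.
Fitness Allowance — status contractor ✓ (not excluded); no waiver, service 503 days ≥ 2 months (≈60 days) ✓; 20 hrs/wk < 40 ✗ → not eligible.
Remote Work Stipend — status contractor ✗ (requires full-time, part-time, or temporary) → not eligible.
Short-Term Disability — status contractor ✗ (excluded) → not eligible.
Tuition Reimbursement — status contractor ✗ (requires full-time, part-time, or temporary) → not eligible.
AD&D Coverage — status contractor ✗ (excluded) → not eligible.
Stock Purchase Plan — status contractor ✗ (requires full-time or temporary) → not eligible.
Gym Reimbursement — status contractor ✗ (requires full-time, part-time, or temporary) → not eligible.

None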